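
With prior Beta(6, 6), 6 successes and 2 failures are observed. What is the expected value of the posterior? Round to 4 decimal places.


Posterior = Beta(12, 8)
E[theta] = alpha/(alpha+beta)
= 12/20 = 0.6

0.6


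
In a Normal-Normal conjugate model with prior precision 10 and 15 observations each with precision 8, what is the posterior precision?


Posterior precision = prior precision + n * observation precision
= 10 + 15 * 8
= 10 + 120 = 130

130


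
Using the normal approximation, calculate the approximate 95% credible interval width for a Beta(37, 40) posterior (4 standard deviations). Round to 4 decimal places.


Var(Beta) = 37*40/(77^2 * 78) = 0.0032
SD = 0.0566
Width ~ 4*SD = 0.2263

0.2263


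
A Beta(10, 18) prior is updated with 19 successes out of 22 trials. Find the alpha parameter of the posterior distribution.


In the Beta-Binomial conjugate update:
alpha_post = alpha_prior + successes
= 10 + 19
= 29

29


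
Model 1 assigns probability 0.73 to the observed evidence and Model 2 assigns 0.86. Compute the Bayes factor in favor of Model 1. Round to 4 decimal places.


BF = P(data|M1) / P(data|M2)
= 0.73 / 0.86 = 0.8488

0.8488


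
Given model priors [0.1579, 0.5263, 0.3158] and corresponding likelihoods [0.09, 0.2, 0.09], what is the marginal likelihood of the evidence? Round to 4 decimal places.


P(E) = sum_i P(M_i) P(E|M_i)
= 0.0142 + 0.1053 + 0.0284
= 0.1479

0.1479


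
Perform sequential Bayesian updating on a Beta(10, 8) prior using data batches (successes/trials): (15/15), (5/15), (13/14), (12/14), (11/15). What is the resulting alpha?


Accumulate successes: 56
Posterior alpha = prior alpha + sum of successes
= 10 + 56 = 66

66


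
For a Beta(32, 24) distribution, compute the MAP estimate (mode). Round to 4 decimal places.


MAP = mode = (a-1)/(a+b-2)
= (32-1)/(32+24-2)
= 31/54 = 0.5741

0.5741


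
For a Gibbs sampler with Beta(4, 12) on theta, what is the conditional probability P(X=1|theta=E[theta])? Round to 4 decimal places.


E[theta] = 4/(4+12) = 0.25
P(X=1|theta) = theta = 0.25

0.25


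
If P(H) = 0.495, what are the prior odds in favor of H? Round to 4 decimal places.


Prior odds = P(H) / (1 - P(H))
= 0.495 / 0.505
= 0.9802

0.9802


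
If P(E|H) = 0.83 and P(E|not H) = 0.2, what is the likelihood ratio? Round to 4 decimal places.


Likelihood ratio = P(E|H) / P(E|not H)
= 0.83 / 0.2
= 4.15

4.15


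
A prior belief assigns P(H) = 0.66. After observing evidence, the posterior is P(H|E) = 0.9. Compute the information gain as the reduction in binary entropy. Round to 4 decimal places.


H(prior) = -0.66*log2(0.66) - 0.34*log2(0.34)
= 0.9248
H(post) = -0.9*log2(0.9) - 0.1*log2(0.1)
= 0.469
IG = 0.9248 - 0.469 = 0.4558

0.4558


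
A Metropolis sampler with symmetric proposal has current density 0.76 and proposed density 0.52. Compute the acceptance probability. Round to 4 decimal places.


For symmetric proposals, acceptance = min(1, pi(x*)/pi(x))
= min(1, 0.52/0.76)
= min(1, 0.6842) = 0.6842

0.6842


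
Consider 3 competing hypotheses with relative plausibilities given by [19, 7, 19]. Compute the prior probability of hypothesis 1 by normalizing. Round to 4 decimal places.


Sum of weights = 19 + 7 + 19 = 45
Normalized prior for H1 = 19 / 45
= 0.4222

0.4222


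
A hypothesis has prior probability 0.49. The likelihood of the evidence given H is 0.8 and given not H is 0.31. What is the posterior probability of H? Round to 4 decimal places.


Using Bayes' theorem:
P(E) = 0.49 * 0.8 + 0.51 * 0.31
P(E) = 0.5501
P(H|E) = (0.49 * 0.8) / 0.5501 = 0.7126

0.7126


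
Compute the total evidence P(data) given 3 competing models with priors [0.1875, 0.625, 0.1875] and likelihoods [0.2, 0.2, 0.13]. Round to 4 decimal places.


Marginal likelihood = sum P(model_i) * P(data|model_i)
Model 1: 0.1875 * 0.2 = 0.0375
Model 2: 0.625 * 0.2 = 0.125
Model 3: 0.1875 * 0.13 = 0.0244
Total = 0.1869

0.1869


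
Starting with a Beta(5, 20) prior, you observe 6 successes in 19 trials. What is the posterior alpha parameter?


For a Beta-Binomial conjugate model:
Posterior alpha = prior alpha + number of successes
= 5 + 6 = 11

11


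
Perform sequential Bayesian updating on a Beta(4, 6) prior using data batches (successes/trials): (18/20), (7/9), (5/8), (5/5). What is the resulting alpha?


Accumulate successes: 35
Posterior alpha = prior alpha + sum of successes
= 4 + 35 = 39

39


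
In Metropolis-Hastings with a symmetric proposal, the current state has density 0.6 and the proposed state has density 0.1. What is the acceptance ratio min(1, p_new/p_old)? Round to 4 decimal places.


Ratio = p_new / p_old = 0.1 / 0.6 = 0.1667
Acceptance = min(1, 0.1667) = 0.1667

0.1667


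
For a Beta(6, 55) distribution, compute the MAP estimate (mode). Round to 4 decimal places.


MAP = mode = (a-1)/(a+b-2)
= (6-1)/(6+55-2)
= 5/59 = 0.0847

0.0847


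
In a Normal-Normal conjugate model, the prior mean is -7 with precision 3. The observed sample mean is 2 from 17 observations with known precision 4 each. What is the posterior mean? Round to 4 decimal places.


Posterior precision = tau0 + n*tau = 3 + 17*4 = 71
Posterior mean = (tau0*mu0 + n*tau*xbar) / posterior_precision
= (3*-7 + 17*4*2) / 71
= 115 / 71 = 1.6197

1.6197


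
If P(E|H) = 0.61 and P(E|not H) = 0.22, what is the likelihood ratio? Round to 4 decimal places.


Likelihood ratio = P(E|H) / P(E|not H)
= 0.61 / 0.22
= 2.7727

2.7727


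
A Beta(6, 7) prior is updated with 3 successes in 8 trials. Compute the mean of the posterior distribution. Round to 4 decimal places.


After update: Beta(9, 12)
Mean = 9 / (9 + 12) = 9 / 21
= 0.4286

0.4286


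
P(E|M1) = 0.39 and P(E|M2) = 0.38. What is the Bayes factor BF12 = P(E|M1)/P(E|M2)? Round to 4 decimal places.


Bayes factor BF12 = P(E|M1) / P(E|M2)
= 0.39 / 0.38
= 1.0263

1.0263


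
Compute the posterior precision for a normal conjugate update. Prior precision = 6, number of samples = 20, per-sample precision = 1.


tau_post = tau_0 + n * tau
= 6 + 20 * 1 = 26

26


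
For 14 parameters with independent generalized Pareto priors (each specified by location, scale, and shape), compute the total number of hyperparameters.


A generalized Pareto prior has 3 hyperparameters per parameter.
Total = 14 * 3 = 42

42


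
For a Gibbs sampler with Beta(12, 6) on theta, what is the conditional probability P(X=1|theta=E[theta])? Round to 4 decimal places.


E[theta] = 12/(12+6) = 0.6667
P(X=1|theta) = theta = 0.6667

0.6667


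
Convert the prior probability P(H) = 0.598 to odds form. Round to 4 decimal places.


P(not H) = 1 - 0.598 = 0.402
Odds = 0.598 / 0.402 = 1.4876

1.4876


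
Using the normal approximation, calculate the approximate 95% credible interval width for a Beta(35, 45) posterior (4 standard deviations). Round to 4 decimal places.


Var(Beta) = 35*45/(80^2 * 81) = 0.003
SD = 0.0551
Width ~ 4*SD = 0.2205

0.2205


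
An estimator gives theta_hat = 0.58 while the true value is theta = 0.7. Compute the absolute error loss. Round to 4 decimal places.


The absolute error loss is |theta_hat - theta|
= |0.58 - 0.7|
= 0.12

0.12


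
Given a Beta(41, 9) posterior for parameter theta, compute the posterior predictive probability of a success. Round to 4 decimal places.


For a Beta-Bernoulli model, the predictive probability is the mean:
P(success) = 41/(41+9) = 41/50 = 0.82

0.82


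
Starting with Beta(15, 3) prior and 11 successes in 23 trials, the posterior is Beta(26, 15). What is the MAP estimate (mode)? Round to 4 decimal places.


The mode of Beta(a, b) when a > 1 and b > 1 is (a-1)/(a+b-2)
= (26 - 1) / (26 + 15 - 2)
= 25 / 39
= 0.641

0.641


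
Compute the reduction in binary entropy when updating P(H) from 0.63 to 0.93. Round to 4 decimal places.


H_before = -p*log2(p) - (1-p)*log2(1-p) for p=0.63: 0.9507
H_after for p=0.93: 0.3659
Reduction = 0.9507 - 0.3659 = 0.5847

0.5847


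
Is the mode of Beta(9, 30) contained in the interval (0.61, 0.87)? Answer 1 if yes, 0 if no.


Mode = (a-1)/(a+b-2) = 8/37 = 0.2162
Interval: (0.61, 0.87)
Contains mode? 0

0


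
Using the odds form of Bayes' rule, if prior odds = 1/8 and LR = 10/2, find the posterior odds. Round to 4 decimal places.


Bayes' rule in odds form: posterior odds = prior odds * LR
= (1 * 10) / (8 * 2)
= 10/16 = 0.625

0.625


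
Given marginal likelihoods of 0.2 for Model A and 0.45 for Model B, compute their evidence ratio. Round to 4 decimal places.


Ratio = ML(A) / ML(B) = 0.2/0.45
= 0.4444

0.4444


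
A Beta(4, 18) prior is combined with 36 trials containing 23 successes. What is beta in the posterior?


In conjugate updating:
beta_posterior = beta_prior + (n - k)
= 18 + (36 - 23)
= 18 + 13 = 31

31


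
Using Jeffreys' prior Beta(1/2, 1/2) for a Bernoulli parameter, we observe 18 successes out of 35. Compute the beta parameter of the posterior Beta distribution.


Conjugate update: Beta(0.5 + k, 0.5 + n - k).
k = 18, n - k = 17
Posterior beta = 0.5 + (n - k) = 0.5 + 17 = 17.5

17.5


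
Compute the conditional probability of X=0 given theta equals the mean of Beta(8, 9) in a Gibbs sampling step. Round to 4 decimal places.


Mean of Beta(8, 9) = 0.4706
P(X=0 | theta=0.4706) = 0.5294

0.5294


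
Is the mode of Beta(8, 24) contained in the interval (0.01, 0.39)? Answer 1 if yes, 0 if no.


Mode = (a-1)/(a+b-2) = 7/30 = 0.2333
Interval: (0.01, 0.39)
Contains mode? 1

1


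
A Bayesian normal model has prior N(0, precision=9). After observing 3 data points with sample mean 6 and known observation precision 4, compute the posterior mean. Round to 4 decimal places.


Posterior mean = (prior_precision * prior_mean + n * data_precision * data_mean) / (prior_precision + n * data_precision)
Numerator = 9*0 + 3*4*6 = 72
Denominator = 9 + 3*4 = 21
Posterior mean = 3.4286

3.4286


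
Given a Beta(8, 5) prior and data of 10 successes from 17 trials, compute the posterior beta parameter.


Number of failures = 17 - 10 = 7
Posterior beta = 5 + 7 = 12

12


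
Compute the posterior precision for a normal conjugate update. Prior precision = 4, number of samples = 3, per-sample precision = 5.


tau_post = tau_0 + n * tau
= 4 + 3 * 5 = 19

19


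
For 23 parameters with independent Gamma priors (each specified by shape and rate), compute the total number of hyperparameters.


A Gamma prior has 2 hyperparameters per parameter.
Total = 23 * 2 = 46

46


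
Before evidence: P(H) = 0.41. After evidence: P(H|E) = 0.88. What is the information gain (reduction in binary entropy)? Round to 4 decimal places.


Prior entropy = 0.9765
Posterior entropy = 0.5294
Information gain = 0.9765 - 0.5294 = 0.4471

0.4471


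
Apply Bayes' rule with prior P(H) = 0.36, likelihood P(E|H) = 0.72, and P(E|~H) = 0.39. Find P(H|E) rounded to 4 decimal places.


Step 1: Compute marginal P(E) = P(E|H)P(H) + P(E|~H)P(~H)
= 0.72*0.36 + 0.39*0.64 = 0.5088
Step 2: P(H|E) = P(E|H)P(H)/P(E) = 0.2592/0.5088
= 0.5094

0.5094


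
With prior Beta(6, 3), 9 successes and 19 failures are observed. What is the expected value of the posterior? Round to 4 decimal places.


Posterior = Beta(15, 22)
E[theta] = alpha/(alpha+beta)
= 15/37 = 0.4054

0.4054


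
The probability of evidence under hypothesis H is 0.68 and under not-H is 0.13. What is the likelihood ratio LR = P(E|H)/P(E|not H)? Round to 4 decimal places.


LR = 0.68 / 0.13
= 5.2308

5.2308


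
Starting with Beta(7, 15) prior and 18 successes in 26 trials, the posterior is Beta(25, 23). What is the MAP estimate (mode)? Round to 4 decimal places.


The mode of Beta(a, b) when a > 1 and b > 1 is (a-1)/(a+b-2)
= (25 - 1) / (25 + 23 - 2)
= 24 / 46
= 0.5217

0.5217


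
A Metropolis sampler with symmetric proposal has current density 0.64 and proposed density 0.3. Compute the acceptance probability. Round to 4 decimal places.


For symmetric proposals, acceptance = min(1, pi(x*)/pi(x))
= min(1, 0.3/0.64)
= min(1, 0.4688) = 0.4688

0.4688


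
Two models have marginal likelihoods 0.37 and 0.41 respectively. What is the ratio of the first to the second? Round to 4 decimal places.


Evidence ratio = 0.37 / 0.41
= 0.9024

0.9024


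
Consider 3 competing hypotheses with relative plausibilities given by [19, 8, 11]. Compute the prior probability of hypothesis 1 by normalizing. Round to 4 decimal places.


Sum of weights = 19 + 8 + 11 = 38
Normalized prior for H1 = 19 / 38
= 0.5

0.5


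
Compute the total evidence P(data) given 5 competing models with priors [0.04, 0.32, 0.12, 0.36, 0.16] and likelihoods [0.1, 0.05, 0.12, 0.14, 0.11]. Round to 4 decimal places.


Marginal likelihood = sum P(model_i) * P(data|model_i)
Model 1: 0.04 * 0.1 = 0.004
Model 2: 0.32 * 0.05 = 0.016
Model 3: 0.12 * 0.12 = 0.0144
Model 4: 0.36 * 0.14 = 0.0504
Model 5: 0.16 * 0.11 = 0.0176
Total = 0.1024

0.1024


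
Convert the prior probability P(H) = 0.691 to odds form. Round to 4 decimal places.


P(not H) = 1 - 0.691 = 0.309
Odds = 0.691 / 0.309 = 2.2362

2.2362


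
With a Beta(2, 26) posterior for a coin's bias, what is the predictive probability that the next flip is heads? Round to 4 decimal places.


The predictive probability equals the posterior mean.
P(next = heads) = alpha / (alpha + beta)
= 2 / 28 = 0.0714

0.0714


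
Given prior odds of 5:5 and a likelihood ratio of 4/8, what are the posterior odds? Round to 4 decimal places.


Posterior odds = prior odds * LR
Prior odds = 5/5 = 1.0
LR = 4/8 = 0.5
Posterior odds = 1.0 * 0.5 = 0.5

0.5


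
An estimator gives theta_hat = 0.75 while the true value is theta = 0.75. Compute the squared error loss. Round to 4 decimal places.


The squared error loss is (theta_hat - theta)^2
= (0.75 - 0.75)^2
= (0.0)^2 = 0.0

0.0


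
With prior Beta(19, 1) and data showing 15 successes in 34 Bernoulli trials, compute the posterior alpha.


Conjugate update: alpha_posterior = alpha_prior + k
= 19 + 15 = 34

34


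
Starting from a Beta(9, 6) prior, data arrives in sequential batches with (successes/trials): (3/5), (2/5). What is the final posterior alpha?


In sequential Bayesian updating, we sum all successes.
Total successes = 5
Final alpha = 9 + 5 = 14

14


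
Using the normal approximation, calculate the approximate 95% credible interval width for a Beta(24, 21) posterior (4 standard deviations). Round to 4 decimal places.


Var(Beta) = 24*21/(45^2 * 46) = 0.0054
SD = 0.0736
Width ~ 4*SD = 0.2942

0.2942


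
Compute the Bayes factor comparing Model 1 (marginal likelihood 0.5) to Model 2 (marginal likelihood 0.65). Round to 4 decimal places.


BF12 = marginal likelihood of M1 / marginal likelihood of M2
= 0.5/0.65
= 0.7692

0.7692


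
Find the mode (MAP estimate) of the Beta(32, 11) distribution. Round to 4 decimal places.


For Beta(a,b) with a,b > 1:
Mode = (a-1)/(a+b-2) = (32-1)/(43-2)
= 31/41 = 0.7561

0.7561


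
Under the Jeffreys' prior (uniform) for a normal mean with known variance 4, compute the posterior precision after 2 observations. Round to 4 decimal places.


Prior precision = 0 (flat prior).
Post. prec. = 0 + n/var = 2/4 = 0.5

0.5


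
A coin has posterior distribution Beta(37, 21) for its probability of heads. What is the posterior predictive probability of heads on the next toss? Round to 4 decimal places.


Posterior predictive = E[theta] = alpha/(alpha+beta)
= 37/58
= 0.6379

0.6379


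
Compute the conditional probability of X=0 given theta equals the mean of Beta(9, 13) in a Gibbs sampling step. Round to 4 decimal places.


Mean of Beta(9, 13) = 0.4091
P(X=0 | theta=0.4091) = 0.5909

0.5909


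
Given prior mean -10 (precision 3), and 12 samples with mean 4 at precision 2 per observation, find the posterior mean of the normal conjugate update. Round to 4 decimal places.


The posterior mean is a precision-weighted average of prior and data.
Post. prec. = 3 + 24 = 27
Post. mean = (-30 + 96)/27 = 66/27 = 2.4444

2.4444


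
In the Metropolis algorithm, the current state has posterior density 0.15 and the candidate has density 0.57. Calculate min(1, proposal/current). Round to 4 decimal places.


Ratio = 0.57/0.15 = 3.8
Acceptance probability = min(1, 3.8)
= 1.0

1.0


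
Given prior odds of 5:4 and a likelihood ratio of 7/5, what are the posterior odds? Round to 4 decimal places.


Posterior odds = prior odds * LR
Prior odds = 5/4 = 1.25
LR = 7/5 = 1.4
Posterior odds = 1.25 * 1.4 = 1.75

1.75


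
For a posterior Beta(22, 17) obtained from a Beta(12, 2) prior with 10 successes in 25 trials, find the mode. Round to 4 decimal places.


Mode = (alpha - 1) / (alpha + beta - 2)
= 21 / 37
= 0.5676

0.5676


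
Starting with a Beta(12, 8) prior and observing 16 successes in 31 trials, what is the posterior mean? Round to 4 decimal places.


Posterior parameters: alpha = 12 + 16 = 28
beta = 8 + 15 = 23
Posterior mean = alpha / (alpha + beta) = 28 / 51
= 0.549

0.549


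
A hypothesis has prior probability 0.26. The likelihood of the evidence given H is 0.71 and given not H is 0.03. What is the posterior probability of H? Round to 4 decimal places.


Using Bayes' theorem:
P(E) = 0.26 * 0.71 + 0.74 * 0.03
P(E) = 0.2068
P(H|E) = (0.26 * 0.71) / 0.2068 = 0.8926

0.8926


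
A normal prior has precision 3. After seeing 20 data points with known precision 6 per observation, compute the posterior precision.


In the conjugate normal model, precisions add:
tau_posterior = tau_prior + n * tau_data
= 3 + 20*6 = 123

123


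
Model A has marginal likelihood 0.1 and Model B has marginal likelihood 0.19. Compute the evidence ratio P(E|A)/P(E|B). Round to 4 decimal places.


Evidence ratio = P(E|A) / P(E|B)
= 0.1 / 0.19
= 0.5263

0.5263


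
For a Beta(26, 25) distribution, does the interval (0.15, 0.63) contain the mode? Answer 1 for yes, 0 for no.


Mode of Beta(a,b) = (a-1)/(a+b-2)
= (26-1)/(26+25-2) = 0.5102
Check: 0.15 <= 0.5102 <= 0.63?
Result: 1

1


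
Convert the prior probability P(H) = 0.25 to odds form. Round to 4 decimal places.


P(not H) = 1 - 0.25 = 0.75
Odds = 0.25 / 0.75 = 0.3333

0.3333


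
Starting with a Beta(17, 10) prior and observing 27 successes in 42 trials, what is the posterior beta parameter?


Posterior beta = prior beta + failures
Failures = 42 - 27 = 15
beta_post = 10 + 15 = 25

25


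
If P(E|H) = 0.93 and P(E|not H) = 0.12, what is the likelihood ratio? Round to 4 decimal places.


Likelihood ratio = P(E|H) / P(E|not H)
= 0.93 / 0.12
= 7.75

7.75


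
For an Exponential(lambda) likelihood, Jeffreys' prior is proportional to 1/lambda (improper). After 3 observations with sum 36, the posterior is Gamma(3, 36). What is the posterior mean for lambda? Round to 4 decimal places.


Posterior = Gamma(n, sum_x) = Gamma(3, 36)
Posterior mean = shape/rate = 3/36
= 0.0833

0.0833


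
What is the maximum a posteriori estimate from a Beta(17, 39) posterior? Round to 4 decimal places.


The MAP estimate equals the mode of the distribution.
Mode of Beta(a,b) = (a-1)/(a+b-2)
= 16/54
= 0.2963

0.2963


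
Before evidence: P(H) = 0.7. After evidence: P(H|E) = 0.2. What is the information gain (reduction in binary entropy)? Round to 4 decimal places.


Prior entropy = 0.8813
Posterior entropy = 0.7219
Information gain = 0.8813 - 0.7219 = 0.1594

0.1594


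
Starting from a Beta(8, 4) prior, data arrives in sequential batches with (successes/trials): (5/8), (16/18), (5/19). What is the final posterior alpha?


In sequential Bayesian updating, we sum all successes.
Total successes = 26
Final alpha = 8 + 26 = 34

34


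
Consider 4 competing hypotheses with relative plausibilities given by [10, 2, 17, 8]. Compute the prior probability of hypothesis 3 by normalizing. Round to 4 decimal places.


Sum of weights = 10 + 2 + 17 + 8 = 37
Normalized prior for H3 = 17 / 37
= 0.4595

0.4595


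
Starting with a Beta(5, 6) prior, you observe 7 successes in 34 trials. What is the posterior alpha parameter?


For a Beta-Binomial conjugate model:
Posterior alpha = prior alpha + number of successes
= 5 + 7 = 12

12


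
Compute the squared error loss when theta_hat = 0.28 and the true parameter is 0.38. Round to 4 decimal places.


L = (theta_hat - theta_true)^2
= (0.28 - 0.38)^2
= -0.1^2 = 0.01

0.01


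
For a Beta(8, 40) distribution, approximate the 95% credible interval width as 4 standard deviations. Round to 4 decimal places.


Variance of Beta(a,b) = ab / ((a+b)^2 * (a+b+1))
= 8*40 / ((48)^2 * 49)
= 0.0028
SD = sqrt(0.0028) = 0.0532
Width = 4 * SD = 0.213

0.213


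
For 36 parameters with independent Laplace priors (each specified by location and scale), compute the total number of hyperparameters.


A Laplace prior has 2 hyperparameters per parameter.
Total = 36 * 2 = 72

72


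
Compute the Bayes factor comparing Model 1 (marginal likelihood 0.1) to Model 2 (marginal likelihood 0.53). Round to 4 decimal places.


BF12 = marginal likelihood of M1 / marginal likelihood of M2
= 0.1/0.53
= 0.1887

0.1887


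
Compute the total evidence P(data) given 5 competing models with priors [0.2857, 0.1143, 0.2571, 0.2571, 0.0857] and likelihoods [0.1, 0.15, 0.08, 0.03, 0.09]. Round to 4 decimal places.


Marginal likelihood = sum P(model_i) * P(data|model_i)
Model 1: 0.2857 * 0.1 = 0.0286
Model 2: 0.1143 * 0.15 = 0.0171
Model 3: 0.2571 * 0.08 = 0.0206
Model 4: 0.2571 * 0.03 = 0.0077
Model 5: 0.0857 * 0.09 = 0.0077
Total = 0.0817

0.0817


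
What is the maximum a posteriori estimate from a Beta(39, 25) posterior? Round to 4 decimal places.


The MAP estimate equals the mode of the distribution.
Mode of Beta(a,b) = (a-1)/(a+b-2)
= 38/62
= 0.6129

0.6129


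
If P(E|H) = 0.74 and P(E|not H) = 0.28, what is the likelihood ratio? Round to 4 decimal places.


Likelihood ratio = P(E|H) / P(E|not H)
= 0.74 / 0.28
= 2.6429

2.6429


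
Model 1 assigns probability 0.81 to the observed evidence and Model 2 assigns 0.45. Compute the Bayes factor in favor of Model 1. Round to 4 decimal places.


BF = P(data|M1) / P(data|M2)
= 0.81 / 0.45 = 1.8

1.8


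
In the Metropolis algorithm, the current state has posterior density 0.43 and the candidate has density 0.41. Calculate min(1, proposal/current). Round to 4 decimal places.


Ratio = 0.41/0.43 = 0.9535
Acceptance probability = min(1, 0.9535)
= 0.9535

0.9535


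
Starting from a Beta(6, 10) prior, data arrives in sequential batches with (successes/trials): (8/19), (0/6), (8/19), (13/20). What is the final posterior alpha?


In sequential Bayesian updating, we sum all successes.
Total successes = 29
Final alpha = 6 + 29 = 35

35


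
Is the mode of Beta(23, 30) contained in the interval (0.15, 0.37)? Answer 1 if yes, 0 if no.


Mode = (a-1)/(a+b-2) = 22/51 = 0.4314
Interval: (0.15, 0.37)
Contains mode? 0

0


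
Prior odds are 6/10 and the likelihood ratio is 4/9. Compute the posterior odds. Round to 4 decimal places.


Posterior odds = prior odds * likelihood ratio
= (6/10) * (4/9)
= 24 / 90
= 0.2667

0.2667


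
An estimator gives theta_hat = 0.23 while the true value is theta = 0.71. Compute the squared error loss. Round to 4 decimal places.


The squared error loss is (theta_hat - theta)^2
= (0.23 - 0.71)^2
= (-0.48)^2 = 0.2304

0.2304


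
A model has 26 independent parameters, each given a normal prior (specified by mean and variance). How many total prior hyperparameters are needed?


Each normal prior needs 2 hyperparameters (mean and variance).
Total = 2 * 26 = 52

52


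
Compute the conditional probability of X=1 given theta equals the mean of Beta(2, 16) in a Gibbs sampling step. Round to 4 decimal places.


Mean of Beta(2, 16) = 0.1111
P(X=1 | theta=0.1111) = 0.1111

0.1111


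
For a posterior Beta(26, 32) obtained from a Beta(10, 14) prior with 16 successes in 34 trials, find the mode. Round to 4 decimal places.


Mode = (alpha - 1) / (alpha + beta - 2)
= 25 / 56
= 0.4464

0.4464


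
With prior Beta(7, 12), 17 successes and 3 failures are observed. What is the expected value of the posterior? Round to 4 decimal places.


Posterior = Beta(24, 15)
E[theta] = alpha/(alpha+beta)
= 24/39 = 0.6154

0.6154


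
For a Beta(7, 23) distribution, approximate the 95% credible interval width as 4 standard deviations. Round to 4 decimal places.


Variance of Beta(a,b) = ab / ((a+b)^2 * (a+b+1))
= 7*23 / ((30)^2 * 31)
= 0.0058
SD = sqrt(0.0058) = 0.076
Width = 4 * SD = 0.3039

0.3039


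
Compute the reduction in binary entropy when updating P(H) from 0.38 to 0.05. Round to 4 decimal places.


H_before = -p*log2(p) - (1-p)*log2(1-p) for p=0.38: 0.958
H_after for p=0.05: 0.2864
Reduction = 0.958 - 0.2864 = 0.6716

0.6716


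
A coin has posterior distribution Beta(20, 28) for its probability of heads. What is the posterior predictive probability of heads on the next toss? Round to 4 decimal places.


Posterior predictive = E[theta] = alpha/(alpha+beta)
= 20/48
= 0.4167

0.4167


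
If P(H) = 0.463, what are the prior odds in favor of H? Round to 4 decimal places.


Prior odds = P(H) / (1 - P(H))
= 0.463 / 0.537
= 0.8622

0.8622


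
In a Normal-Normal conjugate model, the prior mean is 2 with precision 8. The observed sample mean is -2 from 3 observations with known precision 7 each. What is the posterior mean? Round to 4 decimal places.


Posterior precision = tau0 + n*tau = 8 + 3*7 = 29
Posterior mean = (tau0*mu0 + n*tau*xbar) / posterior_precision
= (8*2 + 3*7*-2) / 29
= -26 / 29 = -0.8966

-0.8966


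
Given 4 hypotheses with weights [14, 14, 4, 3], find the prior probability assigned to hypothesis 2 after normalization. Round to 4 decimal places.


To normalize, divide each weight by the sum of all weights.
Sum = 35
Prior(H2) = 14/35 = 0.4

0.4


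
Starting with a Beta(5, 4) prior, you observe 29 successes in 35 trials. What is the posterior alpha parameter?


For a Beta-Binomial conjugate model:
Posterior alpha = prior alpha + number of successes
= 5 + 29 = 34

34


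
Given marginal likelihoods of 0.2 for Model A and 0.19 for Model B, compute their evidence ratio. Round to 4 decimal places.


Ratio = ML(A) / ML(B) = 0.2/0.19
= 1.0526

1.0526


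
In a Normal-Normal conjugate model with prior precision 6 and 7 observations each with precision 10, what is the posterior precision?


Posterior precision = prior precision + n * observation precision
= 6 + 7 * 10
= 6 + 70 = 76

76


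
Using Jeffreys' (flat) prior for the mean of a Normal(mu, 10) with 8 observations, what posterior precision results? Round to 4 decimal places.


Flat prior means prior precision is 0.
Posterior precision = n / sigma^2 = 8/10 = 0.8

0.8


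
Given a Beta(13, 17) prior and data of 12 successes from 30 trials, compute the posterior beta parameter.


Number of failures = 30 - 12 = 18
Posterior beta = 17 + 18 = 35

35


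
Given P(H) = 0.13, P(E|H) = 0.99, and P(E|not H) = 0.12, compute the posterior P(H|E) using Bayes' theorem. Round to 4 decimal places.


By Bayes' theorem: P(H|E) = P(E|H)*P(H) / P(E)
P(E) = P(E|H)*P(H) + P(E|not H)*P(not H)
P(E) = 0.99*0.13 + 0.12*0.87 = 0.2331
P(H|E) = 0.99*0.13 / 0.2331 = 0.5521

0.5521


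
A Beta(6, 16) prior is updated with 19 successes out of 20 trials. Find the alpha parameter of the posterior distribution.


In the Beta-Binomial conjugate update:
alpha_post = alpha_prior + successes
= 6 + 19
= 25

25


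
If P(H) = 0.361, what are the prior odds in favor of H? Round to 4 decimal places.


Prior odds = P(H) / (1 - P(H))
= 0.361 / 0.639
= 0.5649

0.5649


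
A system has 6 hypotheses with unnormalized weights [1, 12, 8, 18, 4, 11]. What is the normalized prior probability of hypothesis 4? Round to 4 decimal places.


The normalized prior is the weight divided by the total.
Total weight = 54
P(H4) = 18 / 54 = 0.3333

0.3333


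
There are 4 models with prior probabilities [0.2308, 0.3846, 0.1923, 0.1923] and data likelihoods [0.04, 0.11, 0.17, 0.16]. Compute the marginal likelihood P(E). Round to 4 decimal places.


P(E) = sum over models of P(M_i) * P(E|M_i)
= 0.2308*0.04 + 0.3846*0.11 + 0.1923*0.17 + 0.1923*0.16
= 0.115

0.115


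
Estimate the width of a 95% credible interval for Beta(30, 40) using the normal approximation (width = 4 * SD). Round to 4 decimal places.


For Beta(a,b): Var = ab/((a+b)^2(a+b+1))
Var = 0.0034, SD = 0.0587
Approximate 95% CI width = 4 * 0.0587 = 0.2349

0.2349


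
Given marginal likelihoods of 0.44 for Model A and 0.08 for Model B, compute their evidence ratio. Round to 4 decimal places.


Ratio = ML(A) / ML(B) = 0.44/0.08
= 5.5

5.5


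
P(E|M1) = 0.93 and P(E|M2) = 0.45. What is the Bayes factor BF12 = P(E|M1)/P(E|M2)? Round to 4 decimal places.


Bayes factor BF12 = P(E|M1) / P(E|M2)
= 0.93 / 0.45
= 2.0667

2.0667


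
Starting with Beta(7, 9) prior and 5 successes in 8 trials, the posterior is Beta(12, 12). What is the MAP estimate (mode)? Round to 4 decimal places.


The mode of Beta(a, b) when a > 1 and b > 1 is (a-1)/(a+b-2)
= (12 - 1) / (12 + 12 - 2)
= 11 / 22
= 0.5

0.5


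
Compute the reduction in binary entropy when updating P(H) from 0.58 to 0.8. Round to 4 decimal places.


H_before = -p*log2(p) - (1-p)*log2(1-p) for p=0.58: 0.9815
H_after for p=0.8: 0.7219
Reduction = 0.9815 - 0.7219 = 0.2595

0.2595


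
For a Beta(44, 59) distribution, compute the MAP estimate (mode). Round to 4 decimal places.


MAP = mode = (a-1)/(a+b-2)
= (44-1)/(44+59-2)
= 43/101 = 0.4257

0.4257


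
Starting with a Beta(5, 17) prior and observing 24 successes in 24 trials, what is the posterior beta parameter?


Posterior beta = prior beta + failures
Failures = 24 - 24 = 0
beta_post = 17 + 0 = 17

17


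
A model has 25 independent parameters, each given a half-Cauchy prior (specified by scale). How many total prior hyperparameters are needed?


Each half-Cauchy prior needs 1 hyperparameter (scale).
Total = 1 * 25 = 25

25


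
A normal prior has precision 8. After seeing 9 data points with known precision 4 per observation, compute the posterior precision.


In the conjugate normal model, precisions add:
tau_posterior = tau_prior + n * tau_data
= 8 + 9*4 = 44

44


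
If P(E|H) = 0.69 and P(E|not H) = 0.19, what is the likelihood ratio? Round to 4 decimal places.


Likelihood ratio = P(E|H) / P(E|not H)
= 0.69 / 0.19
= 3.6316

3.6316


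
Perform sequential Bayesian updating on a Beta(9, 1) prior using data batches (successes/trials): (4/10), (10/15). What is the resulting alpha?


Accumulate successes: 14
Posterior alpha = prior alpha + sum of successes
= 9 + 14 = 23

23


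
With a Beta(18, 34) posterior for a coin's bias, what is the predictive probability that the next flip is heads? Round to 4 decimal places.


The predictive probability equals the posterior mean.
P(next = heads) = alpha / (alpha + beta)
= 18 / 52 = 0.3462

0.3462


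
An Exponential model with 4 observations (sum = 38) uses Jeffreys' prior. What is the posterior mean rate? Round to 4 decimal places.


Posterior Gamma(4, 38)
E[lambda] = 4/38 = 0.1053

0.1053


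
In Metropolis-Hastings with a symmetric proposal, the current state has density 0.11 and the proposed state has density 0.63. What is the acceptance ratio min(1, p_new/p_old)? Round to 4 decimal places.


Ratio = p_new / p_old = 0.63 / 0.11 = 5.7273
Acceptance = min(1, 5.7273) = 1.0

1.0


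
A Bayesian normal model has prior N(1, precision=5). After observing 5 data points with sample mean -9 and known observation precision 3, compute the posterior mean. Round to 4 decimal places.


Posterior mean = (prior_precision * prior_mean + n * data_precision * data_mean) / (prior_precision + n * data_precision)
Numerator = 5*1 + 5*3*-9 = -130
Denominator = 5 + 5*3 = 20
Posterior mean = -6.5

-6.5


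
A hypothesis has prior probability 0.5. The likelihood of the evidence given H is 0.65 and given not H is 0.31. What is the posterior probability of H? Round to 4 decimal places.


Using Bayes' theorem:
P(E) = 0.5 * 0.65 + 0.5 * 0.31
P(E) = 0.48
P(H|E) = (0.5 * 0.65) / 0.48 = 0.6771

0.6771


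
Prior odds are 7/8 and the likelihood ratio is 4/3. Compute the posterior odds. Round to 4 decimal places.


Posterior odds = prior odds * likelihood ratio
= (7/8) * (4/3)
= 28 / 24
= 1.1667

1.1667


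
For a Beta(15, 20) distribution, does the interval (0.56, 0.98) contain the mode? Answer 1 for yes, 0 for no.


Mode of Beta(a,b) = (a-1)/(a+b-2)
= (15-1)/(15+20-2) = 0.4242
Check: 0.56 <= 0.4242 <= 0.98?
Result: 0

0


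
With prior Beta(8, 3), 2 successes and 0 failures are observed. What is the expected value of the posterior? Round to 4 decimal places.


Posterior = Beta(10, 3)
E[theta] = alpha/(alpha+beta)
= 10/13 = 0.7692

0.7692


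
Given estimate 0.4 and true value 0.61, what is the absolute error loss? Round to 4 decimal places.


Absolute error = |estimate - true|
= |-0.21| = 0.21

0.21


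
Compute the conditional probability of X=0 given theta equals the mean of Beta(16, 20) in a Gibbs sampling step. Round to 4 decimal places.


Mean of Beta(16, 20) = 0.4444
P(X=0 | theta=0.4444) = 0.5556

0.5556


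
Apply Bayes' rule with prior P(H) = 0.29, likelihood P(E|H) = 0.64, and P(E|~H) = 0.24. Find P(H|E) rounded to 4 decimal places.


Step 1: Compute marginal P(E) = P(E|H)P(H) + P(E|~H)P(~H)
= 0.64*0.29 + 0.24*0.71 = 0.356
Step 2: P(H|E) = P(E|H)P(H)/P(E) = 0.1856/0.356
= 0.5213

0.5213


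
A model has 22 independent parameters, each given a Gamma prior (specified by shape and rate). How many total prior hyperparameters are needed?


Each Gamma prior needs 2 hyperparameters (shape and rate).
Total = 2 * 22 = 44

44


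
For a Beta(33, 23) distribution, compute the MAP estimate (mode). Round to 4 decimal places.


MAP = mode = (a-1)/(a+b-2)
= (33-1)/(33+23-2)
= 32/54 = 0.5926

0.5926


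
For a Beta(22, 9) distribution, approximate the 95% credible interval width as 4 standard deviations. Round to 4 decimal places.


Variance of Beta(a,b) = ab / ((a+b)^2 * (a+b+1))
= 22*9 / ((31)^2 * 32)
= 0.0064
SD = sqrt(0.0064) = 0.0802
Width = 4 * SD = 0.321

0.321


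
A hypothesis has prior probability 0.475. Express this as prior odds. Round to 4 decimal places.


Odds = P(H) / P(not H) = 0.475 / 0.525
= 0.9048

0.9048


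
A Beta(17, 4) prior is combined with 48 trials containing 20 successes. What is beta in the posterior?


In conjugate updating:
beta_posterior = beta_prior + (n - k)
= 4 + (48 - 20)
= 4 + 28 = 32

32


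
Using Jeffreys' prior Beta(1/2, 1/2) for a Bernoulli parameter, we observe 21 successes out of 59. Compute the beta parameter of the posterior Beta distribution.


Conjugate update: Beta(0.5 + k, 0.5 + n - k).
k = 21, n - k = 38
Posterior beta = 0.5 + (n - k) = 0.5 + 38 = 38.5

38.5


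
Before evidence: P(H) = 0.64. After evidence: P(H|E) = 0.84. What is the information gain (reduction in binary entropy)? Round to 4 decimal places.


Prior entropy = 0.9427
Posterior entropy = 0.6343
Information gain = 0.9427 - 0.6343 = 0.3084

0.3084


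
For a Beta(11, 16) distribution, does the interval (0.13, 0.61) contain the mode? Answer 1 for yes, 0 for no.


Mode of Beta(a,b) = (a-1)/(a+b-2)
= (11-1)/(11+16-2) = 0.4
Check: 0.13 <= 0.4 <= 0.61?
Result: 1

1


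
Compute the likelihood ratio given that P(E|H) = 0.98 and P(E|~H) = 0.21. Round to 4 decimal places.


LR = P(E|H) / P(E|~H)
= 0.98 / 0.21 = 4.6667

4.6667


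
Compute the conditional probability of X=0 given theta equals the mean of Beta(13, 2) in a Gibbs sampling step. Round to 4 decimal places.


Mean of Beta(13, 2) = 0.8667
P(X=0 | theta=0.8667) = 0.1333

0.1333


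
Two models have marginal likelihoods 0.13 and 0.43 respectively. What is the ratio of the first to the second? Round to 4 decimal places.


Evidence ratio = 0.13 / 0.43
= 0.3023

0.3023


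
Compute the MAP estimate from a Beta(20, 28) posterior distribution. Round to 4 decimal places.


MAP = mode of Beta distribution
= (alpha - 1)/(alpha + beta - 2)
= (20-1)/(20+28-2)
= 19/46 = 0.413

0.413


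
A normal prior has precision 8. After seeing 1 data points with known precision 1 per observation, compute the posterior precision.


In the conjugate normal model, precisions add:
tau_posterior = tau_prior + n * tau_data
= 8 + 1*1 = 9

9


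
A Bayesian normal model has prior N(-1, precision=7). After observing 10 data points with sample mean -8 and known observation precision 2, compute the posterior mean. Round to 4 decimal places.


Posterior mean = (prior_precision * prior_mean + n * data_precision * data_mean) / (prior_precision + n * data_precision)
Numerator = 7*-1 + 10*2*-8 = -167
Denominator = 7 + 10*2 = 27
Posterior mean = -6.1852

-6.1852


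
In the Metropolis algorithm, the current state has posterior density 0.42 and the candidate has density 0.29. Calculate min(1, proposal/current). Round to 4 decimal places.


Ratio = 0.29/0.42 = 0.6905
Acceptance probability = min(1, 0.6905)
= 0.6905

0.6905


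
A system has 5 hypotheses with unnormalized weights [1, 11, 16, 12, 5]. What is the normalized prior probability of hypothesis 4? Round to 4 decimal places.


The normalized prior is the weight divided by the total.
Total weight = 45
P(H4) = 12 / 45 = 0.2667

0.2667


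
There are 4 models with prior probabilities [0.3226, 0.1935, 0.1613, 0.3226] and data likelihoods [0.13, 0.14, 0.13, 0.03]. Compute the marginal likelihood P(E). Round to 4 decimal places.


P(E) = sum over models of P(M_i) * P(E|M_i)
= 0.3226*0.13 + 0.1935*0.14 + 0.1613*0.13 + 0.3226*0.03
= 0.0997

0.0997


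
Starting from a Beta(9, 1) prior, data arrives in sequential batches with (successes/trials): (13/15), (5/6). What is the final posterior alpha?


In sequential Bayesian updating, we sum all successes.
Total successes = 18
Final alpha = 9 + 18 = 27

27


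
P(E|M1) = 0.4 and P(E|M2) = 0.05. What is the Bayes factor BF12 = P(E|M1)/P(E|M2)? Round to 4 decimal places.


Bayes factor BF12 = P(E|M1) / P(E|M2)
= 0.4 / 0.05
= 8.0

8.0


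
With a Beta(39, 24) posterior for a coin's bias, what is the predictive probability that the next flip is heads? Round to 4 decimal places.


The predictive probability equals the posterior mean.
P(next = heads) = alpha / (alpha + beta)
= 39 / 63 = 0.619

0.619


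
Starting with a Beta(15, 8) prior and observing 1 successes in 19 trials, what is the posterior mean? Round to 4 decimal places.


Posterior parameters: alpha = 15 + 1 = 16
beta = 8 + 18 = 26
Posterior mean = alpha / (alpha + beta) = 16 / 42
= 0.381

0.381


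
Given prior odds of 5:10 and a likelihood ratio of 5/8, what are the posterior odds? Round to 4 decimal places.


Posterior odds = prior odds * LR
Prior odds = 5/10 = 0.5
LR = 5/8 = 0.625
Posterior odds = 0.5 * 0.625 = 0.3125

0.3125


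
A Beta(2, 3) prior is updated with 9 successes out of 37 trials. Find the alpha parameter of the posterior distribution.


In the Beta-Binomial conjugate update:
alpha_post = alpha_prior + successes
= 2 + 9
= 11

11


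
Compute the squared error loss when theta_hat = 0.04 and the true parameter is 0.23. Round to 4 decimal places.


L = (theta_hat - theta_true)^2
= (0.04 - 0.23)^2
= -0.19^2 = 0.0361

0.0361


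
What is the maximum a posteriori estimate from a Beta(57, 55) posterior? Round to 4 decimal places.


The MAP estimate equals the mode of the distribution.
Mode of Beta(a,b) = (a-1)/(a+b-2)
= 56/110
= 0.5091

0.5091
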